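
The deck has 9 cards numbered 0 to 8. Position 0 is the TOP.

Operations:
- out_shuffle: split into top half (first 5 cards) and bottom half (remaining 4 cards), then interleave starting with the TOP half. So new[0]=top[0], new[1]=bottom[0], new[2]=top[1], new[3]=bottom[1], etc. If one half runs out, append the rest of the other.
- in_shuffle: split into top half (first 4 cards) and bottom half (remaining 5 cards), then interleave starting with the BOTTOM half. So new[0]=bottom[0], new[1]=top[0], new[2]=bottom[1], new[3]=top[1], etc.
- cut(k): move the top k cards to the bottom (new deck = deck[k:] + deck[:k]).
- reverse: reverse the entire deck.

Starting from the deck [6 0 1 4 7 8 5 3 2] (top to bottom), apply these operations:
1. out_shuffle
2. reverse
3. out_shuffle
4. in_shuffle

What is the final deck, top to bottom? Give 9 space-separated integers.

Answer: 4 7 8 5 3 2 6 0 1

Derivation:
After op 1 (out_shuffle): [6 8 0 5 1 3 4 2 7]
After op 2 (reverse): [7 2 4 3 1 5 0 8 6]
After op 3 (out_shuffle): [7 5 2 0 4 8 3 6 1]
After op 4 (in_shuffle): [4 7 8 5 3 2 6 0 1]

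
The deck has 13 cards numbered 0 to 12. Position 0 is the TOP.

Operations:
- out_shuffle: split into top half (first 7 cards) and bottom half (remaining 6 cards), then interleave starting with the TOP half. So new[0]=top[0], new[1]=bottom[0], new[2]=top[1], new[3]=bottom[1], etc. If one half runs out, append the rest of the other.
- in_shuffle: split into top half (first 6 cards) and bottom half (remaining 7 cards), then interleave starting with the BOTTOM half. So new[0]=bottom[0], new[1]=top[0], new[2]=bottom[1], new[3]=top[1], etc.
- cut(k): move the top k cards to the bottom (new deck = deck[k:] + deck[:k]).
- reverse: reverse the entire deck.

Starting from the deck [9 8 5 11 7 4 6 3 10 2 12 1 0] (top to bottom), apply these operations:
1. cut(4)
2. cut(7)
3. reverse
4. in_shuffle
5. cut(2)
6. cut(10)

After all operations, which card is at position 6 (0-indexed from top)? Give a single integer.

After op 1 (cut(4)): [7 4 6 3 10 2 12 1 0 9 8 5 11]
After op 2 (cut(7)): [1 0 9 8 5 11 7 4 6 3 10 2 12]
After op 3 (reverse): [12 2 10 3 6 4 7 11 5 8 9 0 1]
After op 4 (in_shuffle): [7 12 11 2 5 10 8 3 9 6 0 4 1]
After op 5 (cut(2)): [11 2 5 10 8 3 9 6 0 4 1 7 12]
After op 6 (cut(10)): [1 7 12 11 2 5 10 8 3 9 6 0 4]
Position 6: card 10.

Answer: 10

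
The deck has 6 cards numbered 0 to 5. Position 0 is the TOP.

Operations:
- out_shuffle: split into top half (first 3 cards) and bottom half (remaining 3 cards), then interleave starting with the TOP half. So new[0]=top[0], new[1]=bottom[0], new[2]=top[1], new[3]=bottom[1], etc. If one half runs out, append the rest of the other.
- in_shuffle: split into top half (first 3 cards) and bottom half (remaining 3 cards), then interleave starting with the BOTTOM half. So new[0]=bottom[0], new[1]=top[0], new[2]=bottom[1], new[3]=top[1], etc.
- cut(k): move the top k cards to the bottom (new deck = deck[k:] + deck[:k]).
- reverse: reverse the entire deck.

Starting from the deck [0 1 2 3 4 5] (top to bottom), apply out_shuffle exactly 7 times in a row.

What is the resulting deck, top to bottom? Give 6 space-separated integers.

After op 1 (out_shuffle): [0 3 1 4 2 5]
After op 2 (out_shuffle): [0 4 3 2 1 5]
After op 3 (out_shuffle): [0 2 4 1 3 5]
After op 4 (out_shuffle): [0 1 2 3 4 5]
After op 5 (out_shuffle): [0 3 1 4 2 5]
After op 6 (out_shuffle): [0 4 3 2 1 5]
After op 7 (out_shuffle): [0 2 4 1 3 5]

Answer: 0 2 4 1 3 5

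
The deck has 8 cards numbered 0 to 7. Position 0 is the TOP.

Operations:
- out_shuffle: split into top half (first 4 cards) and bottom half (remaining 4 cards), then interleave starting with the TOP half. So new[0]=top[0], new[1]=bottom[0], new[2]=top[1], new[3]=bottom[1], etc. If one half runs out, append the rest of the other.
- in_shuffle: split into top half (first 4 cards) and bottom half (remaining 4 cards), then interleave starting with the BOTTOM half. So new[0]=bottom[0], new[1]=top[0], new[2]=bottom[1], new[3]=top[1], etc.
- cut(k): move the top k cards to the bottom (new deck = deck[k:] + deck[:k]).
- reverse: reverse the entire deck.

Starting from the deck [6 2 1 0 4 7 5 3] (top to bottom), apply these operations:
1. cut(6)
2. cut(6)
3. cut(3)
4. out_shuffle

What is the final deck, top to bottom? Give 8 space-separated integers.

After op 1 (cut(6)): [5 3 6 2 1 0 4 7]
After op 2 (cut(6)): [4 7 5 3 6 2 1 0]
After op 3 (cut(3)): [3 6 2 1 0 4 7 5]
After op 4 (out_shuffle): [3 0 6 4 2 7 1 5]

Answer: 3 0 6 4 2 7 1 5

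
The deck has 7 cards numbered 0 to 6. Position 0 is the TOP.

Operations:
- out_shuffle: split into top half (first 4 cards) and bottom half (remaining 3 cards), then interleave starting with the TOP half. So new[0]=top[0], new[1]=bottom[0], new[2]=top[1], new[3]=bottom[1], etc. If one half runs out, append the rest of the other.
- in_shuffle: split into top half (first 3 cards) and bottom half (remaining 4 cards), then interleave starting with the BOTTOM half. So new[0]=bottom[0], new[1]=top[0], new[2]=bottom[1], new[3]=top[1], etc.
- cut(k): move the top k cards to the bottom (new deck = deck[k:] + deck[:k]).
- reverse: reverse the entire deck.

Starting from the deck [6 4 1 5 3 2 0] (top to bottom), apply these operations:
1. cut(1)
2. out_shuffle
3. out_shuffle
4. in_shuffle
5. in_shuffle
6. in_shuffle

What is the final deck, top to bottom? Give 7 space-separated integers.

After op 1 (cut(1)): [4 1 5 3 2 0 6]
After op 2 (out_shuffle): [4 2 1 0 5 6 3]
After op 3 (out_shuffle): [4 5 2 6 1 3 0]
After op 4 (in_shuffle): [6 4 1 5 3 2 0]
After op 5 (in_shuffle): [5 6 3 4 2 1 0]
After op 6 (in_shuffle): [4 5 2 6 1 3 0]

Answer: 4 5 2 6 1 3 0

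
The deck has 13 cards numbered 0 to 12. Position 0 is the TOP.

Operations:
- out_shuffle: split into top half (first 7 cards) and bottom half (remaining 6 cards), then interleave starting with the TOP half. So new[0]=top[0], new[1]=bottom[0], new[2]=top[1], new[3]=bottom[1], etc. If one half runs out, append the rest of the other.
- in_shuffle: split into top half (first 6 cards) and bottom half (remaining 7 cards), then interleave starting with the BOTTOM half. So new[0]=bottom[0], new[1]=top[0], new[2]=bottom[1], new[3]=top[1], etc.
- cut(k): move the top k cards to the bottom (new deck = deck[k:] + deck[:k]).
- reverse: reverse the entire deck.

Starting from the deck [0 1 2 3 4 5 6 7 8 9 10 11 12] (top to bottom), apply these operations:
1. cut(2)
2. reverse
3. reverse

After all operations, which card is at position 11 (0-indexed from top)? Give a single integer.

After op 1 (cut(2)): [2 3 4 5 6 7 8 9 10 11 12 0 1]
After op 2 (reverse): [1 0 12 11 10 9 8 7 6 5 4 3 2]
After op 3 (reverse): [2 3 4 5 6 7 8 9 10 11 12 0 1]
Position 11: card 0.

Answer: 0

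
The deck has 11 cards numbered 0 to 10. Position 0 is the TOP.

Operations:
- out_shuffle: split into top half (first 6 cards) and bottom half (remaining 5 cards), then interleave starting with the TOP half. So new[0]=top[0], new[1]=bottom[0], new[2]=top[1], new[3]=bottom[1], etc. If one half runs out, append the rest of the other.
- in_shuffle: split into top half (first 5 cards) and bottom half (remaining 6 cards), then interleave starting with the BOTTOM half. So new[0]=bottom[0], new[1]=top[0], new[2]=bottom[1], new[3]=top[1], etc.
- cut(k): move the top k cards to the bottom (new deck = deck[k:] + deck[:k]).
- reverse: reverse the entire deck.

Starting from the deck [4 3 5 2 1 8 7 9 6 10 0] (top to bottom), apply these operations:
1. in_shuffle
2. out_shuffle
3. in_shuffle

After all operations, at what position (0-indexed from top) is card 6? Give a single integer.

Answer: 3

Derivation:
After op 1 (in_shuffle): [8 4 7 3 9 5 6 2 10 1 0]
After op 2 (out_shuffle): [8 6 4 2 7 10 3 1 9 0 5]
After op 3 (in_shuffle): [10 8 3 6 1 4 9 2 0 7 5]
Card 6 is at position 3.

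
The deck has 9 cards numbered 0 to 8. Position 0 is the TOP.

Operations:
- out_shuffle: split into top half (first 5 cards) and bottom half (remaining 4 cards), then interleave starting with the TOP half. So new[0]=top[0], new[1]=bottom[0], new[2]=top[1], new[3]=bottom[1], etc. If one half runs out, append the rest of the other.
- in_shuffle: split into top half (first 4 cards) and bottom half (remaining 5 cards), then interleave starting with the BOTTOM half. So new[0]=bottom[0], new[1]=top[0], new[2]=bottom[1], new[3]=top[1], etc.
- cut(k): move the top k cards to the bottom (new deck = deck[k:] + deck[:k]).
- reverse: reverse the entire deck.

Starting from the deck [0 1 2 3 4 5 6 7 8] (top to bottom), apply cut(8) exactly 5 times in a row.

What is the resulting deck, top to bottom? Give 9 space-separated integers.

After op 1 (cut(8)): [8 0 1 2 3 4 5 6 7]
After op 2 (cut(8)): [7 8 0 1 2 3 4 5 6]
After op 3 (cut(8)): [6 7 8 0 1 2 3 4 5]
After op 4 (cut(8)): [5 6 7 8 0 1 2 3 4]
After op 5 (cut(8)): [4 5 6 7 8 0 1 2 3]

Answer: 4 5 6 7 8 0 1 2 3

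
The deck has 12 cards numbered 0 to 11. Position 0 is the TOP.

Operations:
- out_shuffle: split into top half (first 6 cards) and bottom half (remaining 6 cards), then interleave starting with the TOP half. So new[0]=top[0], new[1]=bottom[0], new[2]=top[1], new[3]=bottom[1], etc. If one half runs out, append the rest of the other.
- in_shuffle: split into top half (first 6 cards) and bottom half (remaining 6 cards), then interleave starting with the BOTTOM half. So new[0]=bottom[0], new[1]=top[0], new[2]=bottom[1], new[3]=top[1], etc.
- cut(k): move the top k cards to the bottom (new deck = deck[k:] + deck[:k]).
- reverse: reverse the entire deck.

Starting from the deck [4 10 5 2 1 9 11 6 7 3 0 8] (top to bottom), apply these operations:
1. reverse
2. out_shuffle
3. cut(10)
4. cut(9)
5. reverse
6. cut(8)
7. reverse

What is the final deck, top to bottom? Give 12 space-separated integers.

Answer: 4 8 9 0 1 3 2 7 5 6 10 11

Derivation:
After op 1 (reverse): [8 0 3 7 6 11 9 1 2 5 10 4]
After op 2 (out_shuffle): [8 9 0 1 3 2 7 5 6 10 11 4]
After op 3 (cut(10)): [11 4 8 9 0 1 3 2 7 5 6 10]
After op 4 (cut(9)): [5 6 10 11 4 8 9 0 1 3 2 7]
After op 5 (reverse): [7 2 3 1 0 9 8 4 11 10 6 5]
After op 6 (cut(8)): [11 10 6 5 7 2 3 1 0 9 8 4]
After op 7 (reverse): [4 8 9 0 1 3 2 7 5 6 10 11]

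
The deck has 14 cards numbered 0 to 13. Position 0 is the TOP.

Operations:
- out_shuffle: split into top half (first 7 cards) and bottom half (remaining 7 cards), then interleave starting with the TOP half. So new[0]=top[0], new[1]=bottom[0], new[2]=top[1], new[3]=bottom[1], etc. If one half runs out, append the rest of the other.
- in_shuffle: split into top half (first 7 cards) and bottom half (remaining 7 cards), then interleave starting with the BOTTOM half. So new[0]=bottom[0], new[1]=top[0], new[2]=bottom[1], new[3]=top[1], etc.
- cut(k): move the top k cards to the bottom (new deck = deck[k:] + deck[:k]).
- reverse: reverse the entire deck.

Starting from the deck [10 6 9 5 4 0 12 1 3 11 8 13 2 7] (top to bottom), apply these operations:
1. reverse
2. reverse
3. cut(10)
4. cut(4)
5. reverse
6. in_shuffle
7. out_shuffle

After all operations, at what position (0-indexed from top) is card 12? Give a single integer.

After op 1 (reverse): [7 2 13 8 11 3 1 12 0 4 5 9 6 10]
After op 2 (reverse): [10 6 9 5 4 0 12 1 3 11 8 13 2 7]
After op 3 (cut(10)): [8 13 2 7 10 6 9 5 4 0 12 1 3 11]
After op 4 (cut(4)): [10 6 9 5 4 0 12 1 3 11 8 13 2 7]
After op 5 (reverse): [7 2 13 8 11 3 1 12 0 4 5 9 6 10]
After op 6 (in_shuffle): [12 7 0 2 4 13 5 8 9 11 6 3 10 1]
After op 7 (out_shuffle): [12 8 7 9 0 11 2 6 4 3 13 10 5 1]
Card 12 is at position 0.

Answer: 0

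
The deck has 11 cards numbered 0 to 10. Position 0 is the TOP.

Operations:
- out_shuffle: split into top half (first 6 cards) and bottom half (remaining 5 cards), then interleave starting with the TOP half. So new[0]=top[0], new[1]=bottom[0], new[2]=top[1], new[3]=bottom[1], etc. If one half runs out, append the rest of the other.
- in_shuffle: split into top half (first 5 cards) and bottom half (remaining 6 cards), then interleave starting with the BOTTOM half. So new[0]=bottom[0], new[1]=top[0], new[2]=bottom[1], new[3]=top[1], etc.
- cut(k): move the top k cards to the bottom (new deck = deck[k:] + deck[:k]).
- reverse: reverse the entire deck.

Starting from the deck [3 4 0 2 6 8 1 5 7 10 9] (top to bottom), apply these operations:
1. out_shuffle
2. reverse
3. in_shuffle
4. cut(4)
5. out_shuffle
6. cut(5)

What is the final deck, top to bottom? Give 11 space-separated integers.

Answer: 8 10 0 1 9 2 5 3 6 7 4

Derivation:
After op 1 (out_shuffle): [3 1 4 5 0 7 2 10 6 9 8]
After op 2 (reverse): [8 9 6 10 2 7 0 5 4 1 3]
After op 3 (in_shuffle): [7 8 0 9 5 6 4 10 1 2 3]
After op 4 (cut(4)): [5 6 4 10 1 2 3 7 8 0 9]
After op 5 (out_shuffle): [5 3 6 7 4 8 10 0 1 9 2]
After op 6 (cut(5)): [8 10 0 1 9 2 5 3 6 7 4]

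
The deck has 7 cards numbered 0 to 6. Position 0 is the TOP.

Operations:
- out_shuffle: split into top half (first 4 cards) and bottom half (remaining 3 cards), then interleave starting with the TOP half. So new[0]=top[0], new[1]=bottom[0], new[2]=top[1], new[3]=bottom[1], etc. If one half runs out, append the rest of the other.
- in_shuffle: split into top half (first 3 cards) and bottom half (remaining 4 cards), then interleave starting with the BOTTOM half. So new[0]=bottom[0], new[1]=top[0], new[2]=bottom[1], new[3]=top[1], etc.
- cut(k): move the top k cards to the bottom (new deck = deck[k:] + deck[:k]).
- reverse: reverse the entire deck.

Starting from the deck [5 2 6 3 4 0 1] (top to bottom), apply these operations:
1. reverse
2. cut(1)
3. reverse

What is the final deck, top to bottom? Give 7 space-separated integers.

Answer: 1 5 2 6 3 4 0

Derivation:
After op 1 (reverse): [1 0 4 3 6 2 5]
After op 2 (cut(1)): [0 4 3 6 2 5 1]
After op 3 (reverse): [1 5 2 6 3 4 0]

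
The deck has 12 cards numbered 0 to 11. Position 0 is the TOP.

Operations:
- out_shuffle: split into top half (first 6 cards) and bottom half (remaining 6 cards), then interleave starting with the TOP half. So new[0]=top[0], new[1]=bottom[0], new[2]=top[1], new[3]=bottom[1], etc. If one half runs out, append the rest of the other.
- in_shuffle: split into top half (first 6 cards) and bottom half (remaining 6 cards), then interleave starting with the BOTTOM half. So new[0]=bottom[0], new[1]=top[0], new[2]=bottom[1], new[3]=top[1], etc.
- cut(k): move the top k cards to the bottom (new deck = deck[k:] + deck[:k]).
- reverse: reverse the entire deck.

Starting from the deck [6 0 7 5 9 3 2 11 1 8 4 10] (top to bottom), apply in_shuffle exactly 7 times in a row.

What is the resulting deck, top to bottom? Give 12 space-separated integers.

Answer: 3 10 9 4 5 8 7 1 0 11 6 2

Derivation:
After op 1 (in_shuffle): [2 6 11 0 1 7 8 5 4 9 10 3]
After op 2 (in_shuffle): [8 2 5 6 4 11 9 0 10 1 3 7]
After op 3 (in_shuffle): [9 8 0 2 10 5 1 6 3 4 7 11]
After op 4 (in_shuffle): [1 9 6 8 3 0 4 2 7 10 11 5]
After op 5 (in_shuffle): [4 1 2 9 7 6 10 8 11 3 5 0]
After op 6 (in_shuffle): [10 4 8 1 11 2 3 9 5 7 0 6]
After op 7 (in_shuffle): [3 10 9 4 5 8 7 1 0 11 6 2]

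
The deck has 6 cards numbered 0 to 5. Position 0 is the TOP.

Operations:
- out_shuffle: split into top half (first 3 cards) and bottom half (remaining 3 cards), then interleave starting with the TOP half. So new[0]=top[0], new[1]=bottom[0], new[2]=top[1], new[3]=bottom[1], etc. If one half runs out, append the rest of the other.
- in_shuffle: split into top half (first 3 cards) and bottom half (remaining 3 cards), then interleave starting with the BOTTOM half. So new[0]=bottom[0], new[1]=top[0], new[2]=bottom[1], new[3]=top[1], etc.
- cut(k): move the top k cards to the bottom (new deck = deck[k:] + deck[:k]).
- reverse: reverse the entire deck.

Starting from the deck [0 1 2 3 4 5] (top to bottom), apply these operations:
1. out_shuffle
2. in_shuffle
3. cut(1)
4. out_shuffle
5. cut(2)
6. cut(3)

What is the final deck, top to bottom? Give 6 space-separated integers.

Answer: 4 0 5 2 1 3

Derivation:
After op 1 (out_shuffle): [0 3 1 4 2 5]
After op 2 (in_shuffle): [4 0 2 3 5 1]
After op 3 (cut(1)): [0 2 3 5 1 4]
After op 4 (out_shuffle): [0 5 2 1 3 4]
After op 5 (cut(2)): [2 1 3 4 0 5]
After op 6 (cut(3)): [4 0 5 2 1 3]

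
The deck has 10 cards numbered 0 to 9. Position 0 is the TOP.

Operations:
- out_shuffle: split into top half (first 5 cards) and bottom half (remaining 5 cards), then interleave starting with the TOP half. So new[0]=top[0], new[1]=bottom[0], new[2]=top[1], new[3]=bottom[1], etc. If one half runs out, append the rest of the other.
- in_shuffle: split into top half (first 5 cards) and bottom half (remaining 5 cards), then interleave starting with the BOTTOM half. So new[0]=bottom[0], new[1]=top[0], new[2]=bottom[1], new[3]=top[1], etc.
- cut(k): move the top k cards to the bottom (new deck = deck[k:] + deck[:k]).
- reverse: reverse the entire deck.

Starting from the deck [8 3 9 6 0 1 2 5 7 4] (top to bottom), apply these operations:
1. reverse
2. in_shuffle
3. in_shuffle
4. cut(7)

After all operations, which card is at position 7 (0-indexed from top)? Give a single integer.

After op 1 (reverse): [4 7 5 2 1 0 6 9 3 8]
After op 2 (in_shuffle): [0 4 6 7 9 5 3 2 8 1]
After op 3 (in_shuffle): [5 0 3 4 2 6 8 7 1 9]
After op 4 (cut(7)): [7 1 9 5 0 3 4 2 6 8]
Position 7: card 2.

Answer: 2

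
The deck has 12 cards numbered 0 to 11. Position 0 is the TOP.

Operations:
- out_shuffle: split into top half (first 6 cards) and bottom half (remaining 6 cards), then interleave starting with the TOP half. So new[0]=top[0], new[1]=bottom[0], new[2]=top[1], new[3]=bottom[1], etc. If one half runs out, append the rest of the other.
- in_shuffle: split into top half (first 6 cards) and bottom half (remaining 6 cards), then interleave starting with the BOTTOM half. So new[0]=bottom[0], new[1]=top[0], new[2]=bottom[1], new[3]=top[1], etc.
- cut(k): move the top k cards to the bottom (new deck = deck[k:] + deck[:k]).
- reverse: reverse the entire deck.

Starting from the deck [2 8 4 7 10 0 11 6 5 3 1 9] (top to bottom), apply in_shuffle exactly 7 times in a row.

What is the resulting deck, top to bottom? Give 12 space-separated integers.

After op 1 (in_shuffle): [11 2 6 8 5 4 3 7 1 10 9 0]
After op 2 (in_shuffle): [3 11 7 2 1 6 10 8 9 5 0 4]
After op 3 (in_shuffle): [10 3 8 11 9 7 5 2 0 1 4 6]
After op 4 (in_shuffle): [5 10 2 3 0 8 1 11 4 9 6 7]
After op 5 (in_shuffle): [1 5 11 10 4 2 9 3 6 0 7 8]
After op 6 (in_shuffle): [9 1 3 5 6 11 0 10 7 4 8 2]
After op 7 (in_shuffle): [0 9 10 1 7 3 4 5 8 6 2 11]

Answer: 0 9 10 1 7 3 4 5 8 6 2 11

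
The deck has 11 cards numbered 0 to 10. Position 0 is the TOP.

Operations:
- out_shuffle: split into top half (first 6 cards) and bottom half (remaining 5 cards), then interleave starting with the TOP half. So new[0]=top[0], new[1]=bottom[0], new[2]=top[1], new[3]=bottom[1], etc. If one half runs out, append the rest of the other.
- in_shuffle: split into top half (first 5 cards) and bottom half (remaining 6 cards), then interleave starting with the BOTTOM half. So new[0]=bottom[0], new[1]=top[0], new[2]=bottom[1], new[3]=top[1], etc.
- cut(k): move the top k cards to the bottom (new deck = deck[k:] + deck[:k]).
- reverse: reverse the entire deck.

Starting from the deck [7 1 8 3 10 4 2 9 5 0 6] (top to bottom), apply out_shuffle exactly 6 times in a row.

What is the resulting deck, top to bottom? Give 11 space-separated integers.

Answer: 7 4 6 10 0 3 5 8 9 1 2

Derivation:
After op 1 (out_shuffle): [7 2 1 9 8 5 3 0 10 6 4]
After op 2 (out_shuffle): [7 3 2 0 1 10 9 6 8 4 5]
After op 3 (out_shuffle): [7 9 3 6 2 8 0 4 1 5 10]
After op 4 (out_shuffle): [7 0 9 4 3 1 6 5 2 10 8]
After op 5 (out_shuffle): [7 6 0 5 9 2 4 10 3 8 1]
After op 6 (out_shuffle): [7 4 6 10 0 3 5 8 9 1 2]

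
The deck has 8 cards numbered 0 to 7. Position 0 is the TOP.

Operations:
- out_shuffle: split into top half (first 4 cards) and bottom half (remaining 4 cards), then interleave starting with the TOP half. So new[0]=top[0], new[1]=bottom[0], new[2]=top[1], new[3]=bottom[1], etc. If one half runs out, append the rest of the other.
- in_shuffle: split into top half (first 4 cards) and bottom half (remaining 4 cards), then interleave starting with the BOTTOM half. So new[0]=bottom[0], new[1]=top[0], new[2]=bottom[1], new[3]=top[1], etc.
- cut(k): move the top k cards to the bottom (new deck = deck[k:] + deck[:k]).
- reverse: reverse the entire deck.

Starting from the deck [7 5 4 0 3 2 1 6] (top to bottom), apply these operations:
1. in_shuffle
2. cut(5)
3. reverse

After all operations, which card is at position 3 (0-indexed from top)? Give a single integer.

After op 1 (in_shuffle): [3 7 2 5 1 4 6 0]
After op 2 (cut(5)): [4 6 0 3 7 2 5 1]
After op 3 (reverse): [1 5 2 7 3 0 6 4]
Position 3: card 7.

Answer: 7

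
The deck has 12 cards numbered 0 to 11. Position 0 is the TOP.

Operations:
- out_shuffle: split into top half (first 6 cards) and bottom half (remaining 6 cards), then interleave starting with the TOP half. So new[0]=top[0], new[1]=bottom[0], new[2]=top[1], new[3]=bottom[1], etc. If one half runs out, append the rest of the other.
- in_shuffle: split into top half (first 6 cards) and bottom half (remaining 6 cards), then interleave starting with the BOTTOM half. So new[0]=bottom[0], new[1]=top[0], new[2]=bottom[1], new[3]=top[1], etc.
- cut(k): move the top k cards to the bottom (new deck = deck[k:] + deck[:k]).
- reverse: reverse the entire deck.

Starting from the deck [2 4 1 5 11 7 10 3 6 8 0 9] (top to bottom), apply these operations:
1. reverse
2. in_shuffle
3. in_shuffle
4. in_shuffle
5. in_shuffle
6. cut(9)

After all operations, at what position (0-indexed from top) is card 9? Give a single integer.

Answer: 5

Derivation:
After op 1 (reverse): [9 0 8 6 3 10 7 11 5 1 4 2]
After op 2 (in_shuffle): [7 9 11 0 5 8 1 6 4 3 2 10]
After op 3 (in_shuffle): [1 7 6 9 4 11 3 0 2 5 10 8]
After op 4 (in_shuffle): [3 1 0 7 2 6 5 9 10 4 8 11]
After op 5 (in_shuffle): [5 3 9 1 10 0 4 7 8 2 11 6]
After op 6 (cut(9)): [2 11 6 5 3 9 1 10 0 4 7 8]
Card 9 is at position 5.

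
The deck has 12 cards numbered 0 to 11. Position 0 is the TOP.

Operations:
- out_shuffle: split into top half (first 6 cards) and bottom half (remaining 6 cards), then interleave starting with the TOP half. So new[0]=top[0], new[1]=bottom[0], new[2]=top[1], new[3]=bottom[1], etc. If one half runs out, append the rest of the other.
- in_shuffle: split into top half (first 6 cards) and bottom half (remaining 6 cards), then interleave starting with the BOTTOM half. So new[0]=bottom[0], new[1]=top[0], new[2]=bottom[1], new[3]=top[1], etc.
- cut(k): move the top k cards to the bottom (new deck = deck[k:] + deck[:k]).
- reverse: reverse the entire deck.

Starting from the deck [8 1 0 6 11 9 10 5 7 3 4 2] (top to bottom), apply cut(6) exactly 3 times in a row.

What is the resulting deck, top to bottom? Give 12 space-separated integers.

After op 1 (cut(6)): [10 5 7 3 4 2 8 1 0 6 11 9]
After op 2 (cut(6)): [8 1 0 6 11 9 10 5 7 3 4 2]
After op 3 (cut(6)): [10 5 7 3 4 2 8 1 0 6 11 9]

Answer: 10 5 7 3 4 2 8 1 0 6 11 9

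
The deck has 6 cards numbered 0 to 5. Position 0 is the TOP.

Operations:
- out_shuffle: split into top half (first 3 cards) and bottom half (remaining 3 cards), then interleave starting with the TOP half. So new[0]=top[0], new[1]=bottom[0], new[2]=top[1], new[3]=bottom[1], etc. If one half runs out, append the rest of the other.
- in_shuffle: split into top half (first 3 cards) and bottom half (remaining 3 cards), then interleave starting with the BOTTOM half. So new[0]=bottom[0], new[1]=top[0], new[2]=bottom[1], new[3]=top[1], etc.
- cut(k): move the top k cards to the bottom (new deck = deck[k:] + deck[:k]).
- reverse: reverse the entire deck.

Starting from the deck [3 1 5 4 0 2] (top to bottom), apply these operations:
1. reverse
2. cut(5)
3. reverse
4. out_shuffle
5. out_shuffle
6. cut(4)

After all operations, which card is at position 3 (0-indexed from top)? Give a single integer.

After op 1 (reverse): [2 0 4 5 1 3]
After op 2 (cut(5)): [3 2 0 4 5 1]
After op 3 (reverse): [1 5 4 0 2 3]
After op 4 (out_shuffle): [1 0 5 2 4 3]
After op 5 (out_shuffle): [1 2 0 4 5 3]
After op 6 (cut(4)): [5 3 1 2 0 4]
Position 3: card 2.

Answer: 2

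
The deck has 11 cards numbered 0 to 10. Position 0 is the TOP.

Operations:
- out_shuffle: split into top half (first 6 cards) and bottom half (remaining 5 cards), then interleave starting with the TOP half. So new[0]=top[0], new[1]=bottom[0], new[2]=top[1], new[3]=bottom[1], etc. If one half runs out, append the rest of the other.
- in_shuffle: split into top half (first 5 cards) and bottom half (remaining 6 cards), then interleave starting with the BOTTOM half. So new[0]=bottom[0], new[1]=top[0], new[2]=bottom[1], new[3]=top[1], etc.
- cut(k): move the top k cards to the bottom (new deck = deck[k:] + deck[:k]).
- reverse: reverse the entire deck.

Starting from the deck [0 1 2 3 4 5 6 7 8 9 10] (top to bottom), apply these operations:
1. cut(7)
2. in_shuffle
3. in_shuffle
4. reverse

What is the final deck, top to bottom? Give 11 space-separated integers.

Answer: 6 3 0 8 5 2 10 7 4 1 9

Derivation:
After op 1 (cut(7)): [7 8 9 10 0 1 2 3 4 5 6]
After op 2 (in_shuffle): [1 7 2 8 3 9 4 10 5 0 6]
After op 3 (in_shuffle): [9 1 4 7 10 2 5 8 0 3 6]
After op 4 (reverse): [6 3 0 8 5 2 10 7 4 1 9]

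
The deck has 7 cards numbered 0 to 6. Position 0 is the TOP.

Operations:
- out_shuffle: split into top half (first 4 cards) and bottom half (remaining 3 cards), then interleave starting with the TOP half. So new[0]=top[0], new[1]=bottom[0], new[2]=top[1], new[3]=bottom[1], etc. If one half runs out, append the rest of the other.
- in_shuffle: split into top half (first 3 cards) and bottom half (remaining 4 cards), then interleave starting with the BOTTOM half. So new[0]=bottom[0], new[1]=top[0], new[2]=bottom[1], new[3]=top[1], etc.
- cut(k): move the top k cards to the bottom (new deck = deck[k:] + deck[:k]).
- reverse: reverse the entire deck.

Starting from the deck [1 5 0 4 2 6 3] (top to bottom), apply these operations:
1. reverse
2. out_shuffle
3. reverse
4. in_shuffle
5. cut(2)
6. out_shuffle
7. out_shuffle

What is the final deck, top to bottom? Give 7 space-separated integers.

After op 1 (reverse): [3 6 2 4 0 5 1]
After op 2 (out_shuffle): [3 0 6 5 2 1 4]
After op 3 (reverse): [4 1 2 5 6 0 3]
After op 4 (in_shuffle): [5 4 6 1 0 2 3]
After op 5 (cut(2)): [6 1 0 2 3 5 4]
After op 6 (out_shuffle): [6 3 1 5 0 4 2]
After op 7 (out_shuffle): [6 0 3 4 1 2 5]

Answer: 6 0 3 4 1 2 5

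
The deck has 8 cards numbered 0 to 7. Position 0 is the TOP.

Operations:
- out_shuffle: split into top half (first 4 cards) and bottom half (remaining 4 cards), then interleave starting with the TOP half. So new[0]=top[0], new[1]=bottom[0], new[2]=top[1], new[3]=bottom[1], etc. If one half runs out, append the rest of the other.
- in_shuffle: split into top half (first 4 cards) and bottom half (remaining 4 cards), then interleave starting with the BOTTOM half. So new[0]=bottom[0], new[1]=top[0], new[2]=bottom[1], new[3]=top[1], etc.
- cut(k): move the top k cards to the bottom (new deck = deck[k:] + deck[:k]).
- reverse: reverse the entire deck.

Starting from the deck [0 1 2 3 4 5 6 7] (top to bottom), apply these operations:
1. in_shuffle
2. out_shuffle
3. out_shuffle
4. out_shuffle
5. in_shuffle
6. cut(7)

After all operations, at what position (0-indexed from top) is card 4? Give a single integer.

Answer: 2

Derivation:
After op 1 (in_shuffle): [4 0 5 1 6 2 7 3]
After op 2 (out_shuffle): [4 6 0 2 5 7 1 3]
After op 3 (out_shuffle): [4 5 6 7 0 1 2 3]
After op 4 (out_shuffle): [4 0 5 1 6 2 7 3]
After op 5 (in_shuffle): [6 4 2 0 7 5 3 1]
After op 6 (cut(7)): [1 6 4 2 0 7 5 3]
Card 4 is at position 2.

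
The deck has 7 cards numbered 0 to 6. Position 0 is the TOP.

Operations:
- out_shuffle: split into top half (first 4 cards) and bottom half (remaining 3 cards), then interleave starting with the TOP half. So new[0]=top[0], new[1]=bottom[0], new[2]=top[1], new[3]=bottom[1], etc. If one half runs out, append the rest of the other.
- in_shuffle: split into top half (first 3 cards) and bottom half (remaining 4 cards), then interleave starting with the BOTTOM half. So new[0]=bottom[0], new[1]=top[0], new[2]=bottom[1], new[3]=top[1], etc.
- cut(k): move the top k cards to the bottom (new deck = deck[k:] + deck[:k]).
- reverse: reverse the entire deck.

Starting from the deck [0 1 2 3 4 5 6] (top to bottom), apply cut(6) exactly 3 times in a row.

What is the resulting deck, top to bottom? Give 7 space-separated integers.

Answer: 4 5 6 0 1 2 3

Derivation:
After op 1 (cut(6)): [6 0 1 2 3 4 5]
After op 2 (cut(6)): [5 6 0 1 2 3 4]
After op 3 (cut(6)): [4 5 6 0 1 2 3]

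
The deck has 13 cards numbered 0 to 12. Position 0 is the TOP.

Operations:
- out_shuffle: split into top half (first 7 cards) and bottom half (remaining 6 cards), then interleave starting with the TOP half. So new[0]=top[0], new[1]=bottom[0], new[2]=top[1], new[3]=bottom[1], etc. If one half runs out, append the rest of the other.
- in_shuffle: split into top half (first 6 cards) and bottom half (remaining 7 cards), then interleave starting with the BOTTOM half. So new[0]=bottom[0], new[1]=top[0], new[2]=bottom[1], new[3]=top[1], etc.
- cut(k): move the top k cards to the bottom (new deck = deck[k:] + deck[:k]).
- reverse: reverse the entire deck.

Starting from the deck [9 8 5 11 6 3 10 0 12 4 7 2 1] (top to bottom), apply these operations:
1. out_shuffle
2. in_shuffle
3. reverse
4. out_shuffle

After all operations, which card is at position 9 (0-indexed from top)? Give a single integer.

After op 1 (out_shuffle): [9 0 8 12 5 4 11 7 6 2 3 1 10]
After op 2 (in_shuffle): [11 9 7 0 6 8 2 12 3 5 1 4 10]
After op 3 (reverse): [10 4 1 5 3 12 2 8 6 0 7 9 11]
After op 4 (out_shuffle): [10 8 4 6 1 0 5 7 3 9 12 11 2]
Position 9: card 9.

Answer: 9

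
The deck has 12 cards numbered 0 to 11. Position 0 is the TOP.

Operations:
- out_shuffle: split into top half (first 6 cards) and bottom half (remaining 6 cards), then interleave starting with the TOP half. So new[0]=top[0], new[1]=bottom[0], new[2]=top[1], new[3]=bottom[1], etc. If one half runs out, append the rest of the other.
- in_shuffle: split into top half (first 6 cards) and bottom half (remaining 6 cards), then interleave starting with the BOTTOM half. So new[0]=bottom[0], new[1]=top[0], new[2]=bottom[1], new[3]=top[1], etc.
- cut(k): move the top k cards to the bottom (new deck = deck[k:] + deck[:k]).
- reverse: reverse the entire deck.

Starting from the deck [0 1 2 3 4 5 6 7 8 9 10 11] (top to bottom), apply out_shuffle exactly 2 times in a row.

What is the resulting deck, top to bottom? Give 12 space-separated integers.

Answer: 0 3 6 9 1 4 7 10 2 5 8 11

Derivation:
After op 1 (out_shuffle): [0 6 1 7 2 8 3 9 4 10 5 11]
After op 2 (out_shuffle): [0 3 6 9 1 4 7 10 2 5 8 11]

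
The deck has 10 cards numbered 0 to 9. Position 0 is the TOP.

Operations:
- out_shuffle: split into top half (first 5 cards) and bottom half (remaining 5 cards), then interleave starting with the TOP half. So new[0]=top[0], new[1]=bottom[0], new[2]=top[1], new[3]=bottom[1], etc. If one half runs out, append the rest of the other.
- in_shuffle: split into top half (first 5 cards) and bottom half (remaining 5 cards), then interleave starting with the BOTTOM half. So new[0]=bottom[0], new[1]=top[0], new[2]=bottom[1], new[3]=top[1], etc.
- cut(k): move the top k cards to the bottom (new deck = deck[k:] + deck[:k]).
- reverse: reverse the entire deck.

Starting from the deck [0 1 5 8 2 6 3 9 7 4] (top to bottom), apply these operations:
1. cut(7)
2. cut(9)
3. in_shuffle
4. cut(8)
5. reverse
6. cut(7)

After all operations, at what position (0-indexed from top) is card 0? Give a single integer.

After op 1 (cut(7)): [9 7 4 0 1 5 8 2 6 3]
After op 2 (cut(9)): [3 9 7 4 0 1 5 8 2 6]
After op 3 (in_shuffle): [1 3 5 9 8 7 2 4 6 0]
After op 4 (cut(8)): [6 0 1 3 5 9 8 7 2 4]
After op 5 (reverse): [4 2 7 8 9 5 3 1 0 6]
After op 6 (cut(7)): [1 0 6 4 2 7 8 9 5 3]
Card 0 is at position 1.

Answer: 1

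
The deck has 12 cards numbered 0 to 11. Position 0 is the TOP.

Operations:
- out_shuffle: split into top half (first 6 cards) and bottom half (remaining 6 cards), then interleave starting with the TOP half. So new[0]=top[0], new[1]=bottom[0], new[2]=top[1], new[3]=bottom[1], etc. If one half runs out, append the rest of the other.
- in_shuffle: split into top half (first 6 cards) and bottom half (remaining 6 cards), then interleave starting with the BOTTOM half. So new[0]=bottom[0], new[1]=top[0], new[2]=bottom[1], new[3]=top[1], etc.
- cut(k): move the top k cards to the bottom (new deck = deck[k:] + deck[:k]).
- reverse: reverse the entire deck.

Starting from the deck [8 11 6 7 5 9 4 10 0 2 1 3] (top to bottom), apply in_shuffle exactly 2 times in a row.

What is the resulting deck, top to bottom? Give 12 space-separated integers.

Answer: 2 4 7 8 1 10 5 11 3 0 9 6

Derivation:
After op 1 (in_shuffle): [4 8 10 11 0 6 2 7 1 5 3 9]
After op 2 (in_shuffle): [2 4 7 8 1 10 5 11 3 0 9 6]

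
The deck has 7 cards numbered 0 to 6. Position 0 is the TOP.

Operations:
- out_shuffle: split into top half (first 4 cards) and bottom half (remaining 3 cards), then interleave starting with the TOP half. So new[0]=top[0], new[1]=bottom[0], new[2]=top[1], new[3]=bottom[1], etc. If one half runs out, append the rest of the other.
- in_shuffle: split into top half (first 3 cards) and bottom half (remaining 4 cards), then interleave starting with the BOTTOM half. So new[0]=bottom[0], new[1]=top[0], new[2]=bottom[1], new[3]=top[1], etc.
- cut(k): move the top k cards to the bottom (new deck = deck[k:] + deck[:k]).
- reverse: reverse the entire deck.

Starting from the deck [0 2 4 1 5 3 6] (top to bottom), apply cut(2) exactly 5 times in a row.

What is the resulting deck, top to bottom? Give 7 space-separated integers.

After op 1 (cut(2)): [4 1 5 3 6 0 2]
After op 2 (cut(2)): [5 3 6 0 2 4 1]
After op 3 (cut(2)): [6 0 2 4 1 5 3]
After op 4 (cut(2)): [2 4 1 5 3 6 0]
After op 5 (cut(2)): [1 5 3 6 0 2 4]

Answer: 1 5 3 6 0 2 4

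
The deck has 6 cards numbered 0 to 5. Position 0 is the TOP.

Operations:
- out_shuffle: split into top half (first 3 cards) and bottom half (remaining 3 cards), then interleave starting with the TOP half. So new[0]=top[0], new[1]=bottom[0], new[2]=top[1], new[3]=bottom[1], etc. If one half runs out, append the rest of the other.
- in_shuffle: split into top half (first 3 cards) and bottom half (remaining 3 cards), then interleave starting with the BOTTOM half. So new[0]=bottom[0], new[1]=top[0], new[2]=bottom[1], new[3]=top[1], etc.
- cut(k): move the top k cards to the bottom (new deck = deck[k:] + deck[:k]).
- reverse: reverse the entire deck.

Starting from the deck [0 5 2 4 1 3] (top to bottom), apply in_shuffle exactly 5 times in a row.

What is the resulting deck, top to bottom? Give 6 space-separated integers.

Answer: 5 4 3 0 2 1

Derivation:
After op 1 (in_shuffle): [4 0 1 5 3 2]
After op 2 (in_shuffle): [5 4 3 0 2 1]
After op 3 (in_shuffle): [0 5 2 4 1 3]
After op 4 (in_shuffle): [4 0 1 5 3 2]
After op 5 (in_shuffle): [5 4 3 0 2 1]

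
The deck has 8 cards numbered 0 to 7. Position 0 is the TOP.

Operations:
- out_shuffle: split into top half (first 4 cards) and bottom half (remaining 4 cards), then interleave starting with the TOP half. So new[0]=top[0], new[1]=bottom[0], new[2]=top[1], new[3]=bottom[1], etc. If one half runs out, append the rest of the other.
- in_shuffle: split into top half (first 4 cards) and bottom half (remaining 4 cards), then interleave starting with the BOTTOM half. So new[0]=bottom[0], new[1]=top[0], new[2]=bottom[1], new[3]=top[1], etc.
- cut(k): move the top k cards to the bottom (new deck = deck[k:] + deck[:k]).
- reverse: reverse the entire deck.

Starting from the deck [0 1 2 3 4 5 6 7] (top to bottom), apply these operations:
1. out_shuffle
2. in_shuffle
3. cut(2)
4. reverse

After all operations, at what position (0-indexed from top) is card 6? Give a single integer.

Answer: 7

Derivation:
After op 1 (out_shuffle): [0 4 1 5 2 6 3 7]
After op 2 (in_shuffle): [2 0 6 4 3 1 7 5]
After op 3 (cut(2)): [6 4 3 1 7 5 2 0]
After op 4 (reverse): [0 2 5 7 1 3 4 6]
Card 6 is at position 7.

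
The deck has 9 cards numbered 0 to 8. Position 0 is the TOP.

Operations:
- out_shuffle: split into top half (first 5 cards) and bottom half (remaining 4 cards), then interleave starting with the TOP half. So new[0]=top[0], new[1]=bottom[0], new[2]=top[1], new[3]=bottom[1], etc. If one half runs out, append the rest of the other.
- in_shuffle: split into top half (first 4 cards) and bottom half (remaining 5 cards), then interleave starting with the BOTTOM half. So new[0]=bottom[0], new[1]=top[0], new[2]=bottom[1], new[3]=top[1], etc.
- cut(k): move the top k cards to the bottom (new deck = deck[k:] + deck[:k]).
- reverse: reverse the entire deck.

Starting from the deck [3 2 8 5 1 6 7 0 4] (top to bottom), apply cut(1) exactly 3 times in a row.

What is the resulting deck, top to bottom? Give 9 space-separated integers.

Answer: 5 1 6 7 0 4 3 2 8

Derivation:
After op 1 (cut(1)): [2 8 5 1 6 7 0 4 3]
After op 2 (cut(1)): [8 5 1 6 7 0 4 3 2]
After op 3 (cut(1)): [5 1 6 7 0 4 3 2 8]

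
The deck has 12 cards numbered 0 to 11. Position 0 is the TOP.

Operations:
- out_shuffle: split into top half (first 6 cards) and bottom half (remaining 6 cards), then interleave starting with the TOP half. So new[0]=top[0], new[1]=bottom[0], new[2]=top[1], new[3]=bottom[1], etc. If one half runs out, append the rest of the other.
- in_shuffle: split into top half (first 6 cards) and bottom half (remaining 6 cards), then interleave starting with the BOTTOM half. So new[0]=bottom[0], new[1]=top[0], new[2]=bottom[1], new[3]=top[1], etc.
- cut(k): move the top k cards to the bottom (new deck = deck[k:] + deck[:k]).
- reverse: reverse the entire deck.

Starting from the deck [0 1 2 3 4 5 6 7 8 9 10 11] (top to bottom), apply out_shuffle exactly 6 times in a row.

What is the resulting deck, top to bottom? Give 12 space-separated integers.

Answer: 0 5 10 4 9 3 8 2 7 1 6 11

Derivation:
After op 1 (out_shuffle): [0 6 1 7 2 8 3 9 4 10 5 11]
After op 2 (out_shuffle): [0 3 6 9 1 4 7 10 2 5 8 11]
After op 3 (out_shuffle): [0 7 3 10 6 2 9 5 1 8 4 11]
After op 4 (out_shuffle): [0 9 7 5 3 1 10 8 6 4 2 11]
After op 5 (out_shuffle): [0 10 9 8 7 6 5 4 3 2 1 11]
After op 6 (out_shuffle): [0 5 10 4 9 3 8 2 7 1 6 11]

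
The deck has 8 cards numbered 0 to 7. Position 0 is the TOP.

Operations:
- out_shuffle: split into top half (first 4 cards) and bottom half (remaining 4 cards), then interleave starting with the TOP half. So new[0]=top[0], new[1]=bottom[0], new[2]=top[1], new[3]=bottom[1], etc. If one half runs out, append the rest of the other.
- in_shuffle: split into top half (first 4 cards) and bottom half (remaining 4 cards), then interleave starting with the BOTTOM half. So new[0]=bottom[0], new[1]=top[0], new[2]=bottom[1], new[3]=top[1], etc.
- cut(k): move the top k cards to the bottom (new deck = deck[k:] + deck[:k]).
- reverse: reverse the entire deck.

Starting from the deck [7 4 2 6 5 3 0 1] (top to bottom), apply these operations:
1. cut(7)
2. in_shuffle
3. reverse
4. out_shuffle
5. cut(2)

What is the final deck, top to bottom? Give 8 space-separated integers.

After op 1 (cut(7)): [1 7 4 2 6 5 3 0]
After op 2 (in_shuffle): [6 1 5 7 3 4 0 2]
After op 3 (reverse): [2 0 4 3 7 5 1 6]
After op 4 (out_shuffle): [2 7 0 5 4 1 3 6]
After op 5 (cut(2)): [0 5 4 1 3 6 2 7]

Answer: 0 5 4 1 3 6 2 7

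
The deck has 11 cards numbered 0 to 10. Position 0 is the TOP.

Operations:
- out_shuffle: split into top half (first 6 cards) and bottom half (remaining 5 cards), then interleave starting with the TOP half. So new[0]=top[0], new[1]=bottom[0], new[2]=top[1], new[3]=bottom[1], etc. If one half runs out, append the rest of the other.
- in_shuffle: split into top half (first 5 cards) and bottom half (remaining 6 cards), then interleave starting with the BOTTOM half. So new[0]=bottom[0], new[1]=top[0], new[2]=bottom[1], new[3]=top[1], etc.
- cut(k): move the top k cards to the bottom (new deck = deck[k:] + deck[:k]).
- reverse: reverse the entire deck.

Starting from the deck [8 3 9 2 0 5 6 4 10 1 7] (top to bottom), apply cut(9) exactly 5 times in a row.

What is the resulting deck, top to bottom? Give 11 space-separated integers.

Answer: 3 9 2 0 5 6 4 10 1 7 8

Derivation:
After op 1 (cut(9)): [1 7 8 3 9 2 0 5 6 4 10]
After op 2 (cut(9)): [4 10 1 7 8 3 9 2 0 5 6]
After op 3 (cut(9)): [5 6 4 10 1 7 8 3 9 2 0]
After op 4 (cut(9)): [2 0 5 6 4 10 1 7 8 3 9]
After op 5 (cut(9)): [3 9 2 0 5 6 4 10 1 7 8]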